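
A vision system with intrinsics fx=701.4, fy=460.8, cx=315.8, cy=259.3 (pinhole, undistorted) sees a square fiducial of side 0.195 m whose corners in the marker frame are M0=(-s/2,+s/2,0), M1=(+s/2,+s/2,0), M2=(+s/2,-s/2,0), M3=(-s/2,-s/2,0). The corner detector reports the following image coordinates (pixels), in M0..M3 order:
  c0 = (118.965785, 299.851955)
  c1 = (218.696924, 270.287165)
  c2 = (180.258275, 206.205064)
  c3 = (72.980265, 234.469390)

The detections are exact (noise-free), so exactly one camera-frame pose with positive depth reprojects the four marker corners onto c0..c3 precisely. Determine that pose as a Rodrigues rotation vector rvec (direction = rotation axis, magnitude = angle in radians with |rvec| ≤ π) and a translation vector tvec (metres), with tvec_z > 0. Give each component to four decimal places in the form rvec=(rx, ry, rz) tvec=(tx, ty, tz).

Intrinsics K: fx=701.4, fy=460.8, cx=315.8, cy=259.3
Marker side s = 0.195 m; corners in marker frame (Z=0):
  M0 = (-0.0975, +0.0975, 0)
  M1 = (+0.0975, +0.0975, 0)
  M2 = (+0.0975, -0.0975, 0)
  M3 = (-0.0975, -0.0975, 0)
Detected image corners:
  c0 = (118.965785, 299.851955) px
  c1 = (218.696924, 270.287165) px
  c2 = (180.258275, 206.205064) px
  c3 = (72.980265, 234.469390) px
Planar DLT: solve 8×8 A·h = b for H (H[2,2]=1):
  H  [+564.00814 +257.51571 +149.45569]
  H  [-90.64557 +402.83390 +253.26738]
  H  [+0.22843 +0.28075 +1.00000]
B = K⁻¹H; ‖b₁‖=0.806070, ‖b₂‖=0.806070; λ = 2/(‖b₁‖+‖b₂‖) = 1.240587, sign → tz>0 ⇒ λ=+1.240587
r₁ = λ·B[:,0] = (+0.86998,-0.40351,+0.28339); r₂ = λ·B[:,1] = (+0.29866,+0.88853,+0.34830)
r₃ = r₁×r₂ = (-0.39234,-0.21838,+0.89352); SVD([r₁ r₂ r₃]) → R = UVᵀ:
  R  [+0.86998 +0.29866 -0.39234]
  R  [-0.40351 +0.88853 -0.21838]
  R  [+0.28339 +0.34830 +0.89352]
t = (-0.29422, -0.01624, +1.24059) m
tr R = 2.652037; θ = arccos((tr R − 1)/2) = 0.598789 rad = 34.308°
axis k = ((R−Rᵀ)₃₂, (R−Rᵀ)₁₃, (R−Rᵀ)₂₁) / (2 sinθ) = (+0.502693, -0.599433, -0.622881)
rvec = θ·k = (+0.301007, -0.358934, -0.372974)

rvec=(0.3010, -0.3589, -0.3730) tvec=(-0.2942, -0.0162, 1.2406)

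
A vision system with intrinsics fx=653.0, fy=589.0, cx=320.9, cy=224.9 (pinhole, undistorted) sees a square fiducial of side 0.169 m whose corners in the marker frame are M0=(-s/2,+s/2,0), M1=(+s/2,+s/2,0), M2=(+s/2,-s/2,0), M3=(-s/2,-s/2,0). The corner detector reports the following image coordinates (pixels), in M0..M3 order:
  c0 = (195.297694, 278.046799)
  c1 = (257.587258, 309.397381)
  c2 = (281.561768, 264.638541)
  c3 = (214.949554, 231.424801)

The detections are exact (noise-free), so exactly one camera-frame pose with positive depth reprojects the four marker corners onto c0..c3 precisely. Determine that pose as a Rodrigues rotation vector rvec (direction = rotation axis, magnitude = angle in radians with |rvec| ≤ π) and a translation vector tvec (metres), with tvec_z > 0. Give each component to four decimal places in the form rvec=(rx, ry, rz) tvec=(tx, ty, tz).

Intrinsics K: fx=653.0, fy=589.0, cx=320.9, cy=224.9
Marker side s = 0.169 m; corners in marker frame (Z=0):
  M0 = (-0.0845, +0.0845, 0)
  M1 = (+0.0845, +0.0845, 0)
  M2 = (+0.0845, -0.0845, 0)
  M3 = (-0.0845, -0.0845, 0)
Detected image corners:
  c0 = (195.297694, 278.046799) px
  c1 = (257.587258, 309.397381) px
  c2 = (281.561768, 264.638541) px
  c3 = (214.949554, 231.424801) px
Planar DLT: solve 8×8 A·h = b for H (H[2,2]=1):
  H  [+373.45813 -37.37948 +236.90723]
  H  [+182.28994 +374.97836 +271.57932]
  H  [-0.03156 +0.38618 +1.00000]
B = K⁻¹H; ‖b₁‖=0.670409, ‖b₂‖=0.670409; λ = 2/(‖b₁‖+‖b₂‖) = 1.491627, sign → tz>0 ⇒ λ=+1.491627
r₁ = λ·B[:,0] = (+0.87621,+0.47962,-0.04708); r₂ = λ·B[:,1] = (-0.36846,+0.72968,+0.57603)
r₃ = r₁×r₂ = (+0.31063,-0.48738,+0.81607); SVD([r₁ r₂ r₃]) → R = UVᵀ:
  R  [+0.87621 -0.36846 +0.31063]
  R  [+0.47962 +0.72968 -0.48738]
  R  [-0.04708 +0.57603 +0.81607]
t = (-0.19186, +0.11821, +1.49163) m
tr R = 2.421959; θ = arccos((tr R − 1)/2) = 0.779906 rad = 44.685°
axis k = ((R−Rᵀ)₃₂, (R−Rᵀ)₁₃, (R−Rᵀ)₂₁) / (2 sinθ) = (+0.756109, +0.254334, +0.603004)
rvec = θ·k = (+0.589694, +0.198356, +0.470286)

rvec=(0.5897, 0.1984, 0.4703) tvec=(-0.1919, 0.1182, 1.4916)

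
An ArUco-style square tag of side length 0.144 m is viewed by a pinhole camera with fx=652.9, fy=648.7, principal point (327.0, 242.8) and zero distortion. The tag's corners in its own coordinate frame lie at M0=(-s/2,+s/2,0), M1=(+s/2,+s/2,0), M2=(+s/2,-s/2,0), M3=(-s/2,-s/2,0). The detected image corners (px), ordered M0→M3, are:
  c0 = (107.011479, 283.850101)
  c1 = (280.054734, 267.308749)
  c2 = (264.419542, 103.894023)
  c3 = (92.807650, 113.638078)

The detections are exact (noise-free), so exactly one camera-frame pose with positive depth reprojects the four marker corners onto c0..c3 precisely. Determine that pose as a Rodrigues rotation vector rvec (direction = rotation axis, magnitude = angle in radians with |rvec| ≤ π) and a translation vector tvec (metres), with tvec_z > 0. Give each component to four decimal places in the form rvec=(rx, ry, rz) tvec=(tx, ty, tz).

Intrinsics K: fx=652.9, fy=648.7, cx=327.0, cy=242.8
Marker side s = 0.144 m; corners in marker frame (Z=0):
  M0 = (-0.0720, +0.0720, 0)
  M1 = (+0.0720, +0.0720, 0)
  M2 = (+0.0720, -0.0720, 0)
  M3 = (-0.0720, -0.0720, 0)
Detected image corners:
  c0 = (107.011479, 283.850101) px
  c1 = (280.054734, 267.308749) px
  c2 = (264.419542, 103.894023) px
  c3 = (92.807650, 113.638078) px
Planar DLT: solve 8×8 A·h = b for H (H[2,2]=1):
  H  [+1248.14693 +88.51882 +187.74511]
  H  [-37.98647 +1142.27059 +191.55173]
  H  [+0.27654 -0.08162 +1.00000]
B = K⁻¹H; ‖b₁‖=1.801931, ‖b₂‖=1.801931; λ = 2/(‖b₁‖+‖b₂‖) = 0.554960, sign → tz>0 ⇒ λ=+0.554960
r₁ = λ·B[:,0] = (+0.98405,-0.08994,+0.15347); r₂ = λ·B[:,1] = (+0.09793,+0.99416,-0.04530)
r₃ = r₁×r₂ = (-0.14850,+0.05960,+0.98711); SVD([r₁ r₂ r₃]) → R = UVᵀ:
  R  [+0.98405 +0.09793 -0.14850]
  R  [-0.08994 +0.99416 +0.05960]
  R  [+0.15347 -0.04530 +0.98711]
t = (-0.11837, -0.04384, +0.55496) m
tr R = 2.965329; θ = arccos((tr R − 1)/2) = 0.186472 rad = 10.684°
axis k = ((R−Rᵀ)₃₂, (R−Rᵀ)₁₃, (R−Rᵀ)₂₁) / (2 sinθ) = (-0.282915, -0.814399, -0.506669)
rvec = θ·k = (-0.052756, -0.151863, -0.094480)

rvec=(-0.0528, -0.1519, -0.0945) tvec=(-0.1184, -0.0438, 0.5550)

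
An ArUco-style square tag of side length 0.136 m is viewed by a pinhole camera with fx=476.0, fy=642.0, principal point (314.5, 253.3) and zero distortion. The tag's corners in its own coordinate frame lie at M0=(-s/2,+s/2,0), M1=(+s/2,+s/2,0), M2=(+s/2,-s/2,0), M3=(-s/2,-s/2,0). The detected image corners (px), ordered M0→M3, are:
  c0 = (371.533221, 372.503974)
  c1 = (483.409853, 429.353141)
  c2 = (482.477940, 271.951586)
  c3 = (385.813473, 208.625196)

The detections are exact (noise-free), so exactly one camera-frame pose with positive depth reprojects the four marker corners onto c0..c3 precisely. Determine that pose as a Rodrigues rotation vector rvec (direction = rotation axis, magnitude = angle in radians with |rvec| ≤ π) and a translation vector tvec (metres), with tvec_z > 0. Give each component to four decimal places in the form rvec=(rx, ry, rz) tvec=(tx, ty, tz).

Intrinsics K: fx=476.0, fy=642.0, cx=314.5, cy=253.3
Marker side s = 0.136 m; corners in marker frame (Z=0):
  M0 = (-0.0680, +0.0680, 0)
  M1 = (+0.0680, +0.0680, 0)
  M2 = (+0.0680, -0.0680, 0)
  M3 = (-0.0680, -0.0680, 0)
Detected image corners:
  c0 = (371.533221, 372.503974) px
  c1 = (483.409853, 429.353141) px
  c2 = (482.477940, 271.951586) px
  c3 = (385.813473, 208.625196) px
Planar DLT: solve 8×8 A·h = b for H (H[2,2]=1):
  H  [+1056.34403 -489.83425 +433.45793]
  H  [+661.95809 +850.13176 +316.37983]
  H  [+0.68142 -1.02911 +1.00000]
B = K⁻¹H; ‖b₁‖=2.043194, ‖b₂‖=2.043194; λ = 2/(‖b₁‖+‖b₂‖) = 0.489430, sign → tz>0 ⇒ λ=+0.489430
r₁ = λ·B[:,0] = (+0.86579,+0.37306,+0.33351); r₂ = λ·B[:,1] = (-0.17087,+0.84682,-0.50368)
r₃ = r₁×r₂ = (-0.47033,+0.37910,+0.79692); SVD([r₁ r₂ r₃]) → R = UVᵀ:
  R  [+0.86579 -0.17087 -0.47033]
  R  [+0.37306 +0.84682 +0.37910]
  R  [+0.33351 -0.50368 +0.79692]
t = (+0.12231, +0.04809, +0.48943) m
tr R = 2.509538; θ = arccos((tr R − 1)/2) = 0.715495 rad = 40.995°
axis k = ((R−Rᵀ)₃₂, (R−Rᵀ)₁₃, (R−Rᵀ)₂₁) / (2 sinθ) = (-0.672856, -0.612687, +0.414584)
rvec = θ·k = (-0.481425, -0.438374, +0.296632)

rvec=(-0.4814, -0.4384, 0.2966) tvec=(0.1223, 0.0481, 0.4894)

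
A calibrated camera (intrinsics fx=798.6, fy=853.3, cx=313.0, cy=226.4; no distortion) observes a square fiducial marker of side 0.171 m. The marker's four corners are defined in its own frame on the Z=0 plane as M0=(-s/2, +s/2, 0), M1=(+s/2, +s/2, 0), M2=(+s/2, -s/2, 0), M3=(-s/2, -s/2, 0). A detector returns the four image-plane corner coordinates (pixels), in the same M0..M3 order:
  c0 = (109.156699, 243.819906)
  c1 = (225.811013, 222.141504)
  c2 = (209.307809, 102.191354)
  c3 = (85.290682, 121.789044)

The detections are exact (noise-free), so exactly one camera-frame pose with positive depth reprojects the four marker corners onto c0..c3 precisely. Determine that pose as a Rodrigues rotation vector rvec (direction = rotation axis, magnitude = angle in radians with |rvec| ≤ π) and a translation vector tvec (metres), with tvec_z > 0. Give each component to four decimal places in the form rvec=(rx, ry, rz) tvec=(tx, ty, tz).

Intrinsics K: fx=798.6, fy=853.3, cx=313.0, cy=226.4
Marker side s = 0.171 m; corners in marker frame (Z=0):
  M0 = (-0.0855, +0.0855, 0)
  M1 = (+0.0855, +0.0855, 0)
  M2 = (+0.0855, -0.0855, 0)
  M3 = (-0.0855, -0.0855, 0)
Detected image corners:
  c0 = (109.156699, 243.819906) px
  c1 = (225.811013, 222.141504) px
  c2 = (209.307809, 102.191354) px
  c3 = (85.290682, 121.789044) px
Planar DLT: solve 8×8 A·h = b for H (H[2,2]=1):
  H  [+727.83499 +169.91814 +158.48578]
  H  [-93.76394 +764.63676 +174.06125]
  H  [+0.15711 +0.33146 +1.00000]
B = K⁻¹H; ‖b₁‖=0.877404, ‖b₂‖=0.877404; λ = 2/(‖b₁‖+‖b₂‖) = 1.139726, sign → tz>0 ⇒ λ=+1.139726
r₁ = λ·B[:,0] = (+0.96855,-0.17275,+0.17906); r₂ = λ·B[:,1] = (+0.09444,+0.92107,+0.37777)
r₃ = r₁×r₂ = (-0.23019,-0.34898,+0.90842); SVD([r₁ r₂ r₃]) → R = UVᵀ:
  R  [+0.96855 +0.09444 -0.23019]
  R  [-0.17275 +0.92107 -0.34898]
  R  [+0.17906 +0.37777 +0.90842]
t = (-0.22052, -0.06991, +1.13973) m
tr R = 2.798044; θ = arccos((tr R − 1)/2) = 0.453266 rad = 25.970°
axis k = ((R−Rᵀ)₃₂, (R−Rᵀ)₁₃, (R−Rᵀ)₂₁) / (2 sinθ) = (+0.829809, -0.467278, -0.305071)
rvec = θ·k = (+0.376124, -0.211801, -0.138278)

rvec=(0.3761, -0.2118, -0.1383) tvec=(-0.2205, -0.0699, 1.1397)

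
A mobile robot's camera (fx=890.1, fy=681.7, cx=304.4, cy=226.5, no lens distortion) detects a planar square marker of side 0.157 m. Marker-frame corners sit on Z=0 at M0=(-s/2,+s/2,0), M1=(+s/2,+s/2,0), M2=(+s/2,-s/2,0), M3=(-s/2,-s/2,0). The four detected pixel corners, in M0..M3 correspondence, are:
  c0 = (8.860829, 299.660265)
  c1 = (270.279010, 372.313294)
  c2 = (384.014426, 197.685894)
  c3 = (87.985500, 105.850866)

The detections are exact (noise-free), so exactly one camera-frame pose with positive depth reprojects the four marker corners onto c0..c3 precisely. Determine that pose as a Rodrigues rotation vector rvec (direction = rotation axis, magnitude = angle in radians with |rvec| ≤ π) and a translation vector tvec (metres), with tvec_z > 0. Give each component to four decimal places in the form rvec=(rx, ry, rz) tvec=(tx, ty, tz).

Intrinsics K: fx=890.1, fy=681.7, cx=304.4, cy=226.5
Marker side s = 0.157 m; corners in marker frame (Z=0):
  M0 = (-0.0785, +0.0785, 0)
  M1 = (+0.0785, +0.0785, 0)
  M2 = (+0.0785, -0.0785, 0)
  M3 = (-0.0785, -0.0785, 0)
Detected image corners:
  c0 = (8.860829, 299.660265) px
  c1 = (270.279010, 372.313294) px
  c2 = (384.014426, 197.685894) px
  c3 = (87.985500, 105.850866) px
Planar DLT: solve 8×8 A·h = b for H (H[2,2]=1):
  H  [+1818.10519 -450.55180 +187.37835]
  H  [+585.12037 +1387.63239 +251.13558]
  H  [+0.26863 +0.88387 +1.00000]
B = K⁻¹H; ‖b₁‖=2.113987, ‖b₂‖=2.113987; λ = 2/(‖b₁‖+‖b₂‖) = 0.473040, sign → tz>0 ⇒ λ=+0.473040
r₁ = λ·B[:,0] = (+0.92277,+0.36380,+0.12707); r₂ = λ·B[:,1] = (-0.38243,+0.82398,+0.41810)
r₃ = r₁×r₂ = (+0.04740,-0.43441,+0.89947); SVD([r₁ r₂ r₃]) → R = UVᵀ:
  R  [+0.92277 -0.38243 +0.04740]
  R  [+0.36380 +0.82398 -0.43441]
  R  [+0.12707 +0.41810 +0.89947]
t = (-0.06219, +0.01709, +0.47304) m
tr R = 2.646213; θ = arccos((tr R − 1)/2) = 0.603937 rad = 34.603°
axis k = ((R−Rᵀ)₃₂, (R−Rᵀ)₁₃, (R−Rᵀ)₂₁) / (2 sinθ) = (+0.750600, -0.070143, +0.657024)
rvec = θ·k = (+0.453315, -0.042362, +0.396801)

rvec=(0.4533, -0.0424, 0.3968) tvec=(-0.0622, 0.0171, 0.4730)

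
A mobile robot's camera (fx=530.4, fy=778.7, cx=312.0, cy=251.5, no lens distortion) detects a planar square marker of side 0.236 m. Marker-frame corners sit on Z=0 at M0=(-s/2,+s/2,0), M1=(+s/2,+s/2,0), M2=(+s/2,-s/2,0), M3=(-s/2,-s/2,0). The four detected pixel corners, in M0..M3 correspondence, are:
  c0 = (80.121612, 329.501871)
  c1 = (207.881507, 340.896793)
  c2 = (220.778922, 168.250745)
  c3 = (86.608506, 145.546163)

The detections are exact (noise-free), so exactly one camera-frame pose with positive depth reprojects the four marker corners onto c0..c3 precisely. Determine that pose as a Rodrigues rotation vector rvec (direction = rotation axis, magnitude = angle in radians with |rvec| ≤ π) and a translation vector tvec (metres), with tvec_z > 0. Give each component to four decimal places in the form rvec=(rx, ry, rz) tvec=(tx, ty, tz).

Intrinsics K: fx=530.4, fy=778.7, cx=312.0, cy=251.5
Marker side s = 0.236 m; corners in marker frame (Z=0):
  M0 = (-0.1180, +0.1180, 0)
  M1 = (+0.1180, +0.1180, 0)
  M2 = (+0.1180, -0.1180, 0)
  M3 = (-0.1180, -0.1180, 0)
Detected image corners:
  c0 = (80.121612, 329.501871) px
  c1 = (207.881507, 340.896793) px
  c2 = (220.778922, 168.250745) px
  c3 = (86.608506, 145.546163) px
Planar DLT: solve 8×8 A·h = b for H (H[2,2]=1):
  H  [+591.36898 -7.86948 +150.62859]
  H  [+132.42730 +810.34688 +248.67187]
  H  [+0.24719 +0.22570 +1.00000]
B = K⁻¹H; ‖b₁‖=1.004618, ‖b₂‖=1.004618; λ = 2/(‖b₁‖+‖b₂‖) = 0.995403, sign → tz>0 ⇒ λ=+0.995403
r₁ = λ·B[:,0] = (+0.96509,+0.08981,+0.24605); r₂ = λ·B[:,1] = (-0.14692,+0.96330,+0.22466)
r₃ = r₁×r₂ = (-0.21684,-0.25297,+0.94286); SVD([r₁ r₂ r₃]) → R = UVᵀ:
  R  [+0.96509 -0.14692 -0.21684]
  R  [+0.08981 +0.96330 -0.25297]
  R  [+0.24605 +0.22466 +0.94286]
t = (-0.30285, -0.00362, +0.99540) m
tr R = 2.871242; θ = arccos((tr R − 1)/2) = 0.360782 rad = 20.671°
axis k = ((R−Rᵀ)₃₂, (R−Rᵀ)₁₃, (R−Rᵀ)₂₁) / (2 sinθ) = (+0.676525, -0.655652, +0.335313)
rvec = θ·k = (+0.244078, -0.236547, +0.120975)

rvec=(0.2441, -0.2365, 0.1210) tvec=(-0.3028, -0.0036, 0.9954)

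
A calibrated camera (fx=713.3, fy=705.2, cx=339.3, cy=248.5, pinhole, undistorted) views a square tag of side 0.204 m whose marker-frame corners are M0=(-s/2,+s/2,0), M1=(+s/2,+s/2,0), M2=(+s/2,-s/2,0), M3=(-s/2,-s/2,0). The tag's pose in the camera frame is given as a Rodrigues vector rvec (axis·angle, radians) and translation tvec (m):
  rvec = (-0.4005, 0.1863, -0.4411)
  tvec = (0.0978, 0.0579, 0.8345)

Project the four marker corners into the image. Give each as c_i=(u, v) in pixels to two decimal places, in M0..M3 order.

Intrinsics K: fx=713.3, fy=705.2, cx=339.3, cy=248.5
Marker side s = 0.204 m; corners in marker frame (Z=0):
  M0 = (-0.1020, +0.1020, 0)
  M1 = (+0.1020, +0.1020, 0)
  M2 = (+0.1020, -0.1020, 0)
  M3 = (-0.1020, -0.1020, 0)
rvec = (-0.4005, 0.1863, -0.4411), |rvec| = θ = 0.62424 rad = 35.766°
Rodrigues: sinθ=0.58448, 1−cosθ=0.18859; R = I + sinθ·[k]× + (1−cosθ)·[k]×²:
    [+0.88904 +0.37689 +0.25993]
    [-0.44912 +0.82820 +0.33522]
    [-0.08894 -0.41476 +0.90557]
t = (0.0978, 0.0579, 0.8345) m
M0: Pc = R·M0+t = (+0.04556, +0.18819, +0.80127); u = 713.3·(+0.04556)/0.80127 + 339.3 = 379.8596, v = 705.2·(+0.18819)/0.80127 + 248.5 = 414.1245
M1: Pc = R·M1+t = (+0.22692, +0.09657, +0.78312); u = 713.3·(+0.22692)/0.78312 + 339.3 = 545.9924, v = 705.2·(+0.09657)/0.78312 + 248.5 = 335.4583
M2: Pc = R·M2+t = (+0.15004, -0.07239, +0.86773); u = 713.3·(+0.15004)/0.86773 + 339.3 = 462.6355, v = 705.2·(-0.07239)/0.86773 + 248.5 = 189.6720
M3: Pc = R·M3+t = (-0.03132, +0.01923, +0.88588); u = 713.3·(-0.03132)/0.88588 + 339.3 = 314.0775, v = 705.2·(+0.01923)/0.88588 + 248.5 = 263.8104

c0=(379.86, 414.12) c1=(545.99, 335.46) c2=(462.64, 189.67) c3=(314.08, 263.81)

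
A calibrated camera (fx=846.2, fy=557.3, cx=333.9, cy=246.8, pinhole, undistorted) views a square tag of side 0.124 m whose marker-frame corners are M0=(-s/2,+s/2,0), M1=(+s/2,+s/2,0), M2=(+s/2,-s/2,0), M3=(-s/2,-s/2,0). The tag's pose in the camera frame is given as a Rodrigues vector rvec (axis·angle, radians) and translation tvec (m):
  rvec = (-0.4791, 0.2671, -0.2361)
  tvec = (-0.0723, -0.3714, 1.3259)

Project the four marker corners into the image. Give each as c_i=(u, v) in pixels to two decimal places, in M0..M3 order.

Intrinsics K: fx=846.2, fy=557.3, cx=333.9, cy=246.8
Marker side s = 0.124 m; corners in marker frame (Z=0):
  M0 = (-0.0620, +0.0620, 0)
  M1 = (+0.0620, +0.0620, 0)
  M2 = (+0.0620, -0.0620, 0)
  M3 = (-0.0620, -0.0620, 0)
rvec = (-0.4791, 0.2671, -0.2361), |rvec| = θ = 0.59718 rad = 34.216°
Rodrigues: sinθ=0.56231, 1−cosθ=0.17307; R = I + sinθ·[k]× + (1−cosθ)·[k]×²:
    [+0.93832 +0.16021 +0.30640]
    [-0.28442 +0.86155 +0.42052]
    [-0.19661 -0.48173 +0.85398]
t = (-0.0723, -0.3714, 1.3259) m
M0: Pc = R·M0+t = (-0.12054, -0.30035, +1.30822); u = 846.2·(-0.12054)/1.30822 + 333.9 = 255.9289, v = 557.3·(-0.30035)/1.30822 + 246.8 = 118.8515
M1: Pc = R·M1+t = (-0.00419, -0.33562, +1.28384); u = 846.2·(-0.00419)/1.28384 + 333.9 = 331.1377, v = 557.3·(-0.33562)/1.28384 + 246.8 = 101.1125
M2: Pc = R·M2+t = (-0.02406, -0.44245, +1.34358); u = 846.2·(-0.02406)/1.34358 + 333.9 = 318.7486, v = 557.3·(-0.44245)/1.34358 + 246.8 = 63.2770
M3: Pc = R·M3+t = (-0.14041, -0.40718, +1.36796); u = 846.2·(-0.14041)/1.36796 + 333.9 = 247.0448, v = 557.3·(-0.40718)/1.36796 + 246.8 = 80.9158

c0=(255.93, 118.85) c1=(331.14, 101.11) c2=(318.75, 63.28) c3=(247.04, 80.92)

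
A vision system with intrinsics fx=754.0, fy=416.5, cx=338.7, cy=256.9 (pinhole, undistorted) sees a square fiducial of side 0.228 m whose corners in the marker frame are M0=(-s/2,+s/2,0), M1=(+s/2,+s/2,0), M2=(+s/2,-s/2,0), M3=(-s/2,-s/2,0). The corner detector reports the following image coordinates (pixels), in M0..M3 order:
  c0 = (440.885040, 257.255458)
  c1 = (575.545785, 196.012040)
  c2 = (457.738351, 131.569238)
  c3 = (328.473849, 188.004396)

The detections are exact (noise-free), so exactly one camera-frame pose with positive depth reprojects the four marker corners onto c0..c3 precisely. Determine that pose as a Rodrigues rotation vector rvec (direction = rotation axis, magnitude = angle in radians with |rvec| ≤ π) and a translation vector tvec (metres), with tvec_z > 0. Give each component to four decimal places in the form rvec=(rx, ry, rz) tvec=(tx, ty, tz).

rvec=(-0.2787, 0.0035, -0.6882) tvec=(0.1459, -0.1547, 0.9916)

Intrinsics K: fx=754.0, fy=416.5, cx=338.7, cy=256.9
Marker side s = 0.228 m; corners in marker frame (Z=0):
  M0 = (-0.1140, +0.1140, 0)
  M1 = (+0.1140, +0.1140, 0)
  M2 = (+0.1140, -0.1140, 0)
  M3 = (-0.1140, -0.1140, 0)
Detected image corners:
  c0 = (440.885040, 257.255458) px
  c1 = (575.545785, 196.012040) px
  c2 = (457.738351, 131.569238) px
  c3 = (328.473849, 188.004396) px
Planar DLT: solve 8×8 A·h = b for H (H[2,2]=1):
  H  [+618.61648 +389.11044 +449.64435]
  H  [-240.53177 +243.40232 +191.93155]
  H  [+0.08916 -0.25712 +1.00000]
B = K⁻¹H; ‖b₁‖=1.008476, ‖b₂‖=1.008476; λ = 2/(‖b₁‖+‖b₂‖) = 0.991595, sign → tz>0 ⇒ λ=+0.991595
r₁ = λ·B[:,0] = (+0.77384,-0.62718,+0.08841); r₂ = λ·B[:,1] = (+0.62625,+0.73675,-0.25496)
r₃ = r₁×r₂ = (+0.09477,+0.25267,+0.96290); SVD([r₁ r₂ r₃]) → R = UVᵀ:
  R  [+0.77384 +0.62625 +0.09477]
  R  [-0.62718 +0.73675 +0.25267]
  R  [+0.08841 -0.25496 +0.96290]
t = (+0.14590, -0.15468, +0.99160) m
tr R = 2.473488; θ = arccos((tr R − 1)/2) = 0.742554 rad = 42.545°
axis k = ((R−Rᵀ)₃₂, (R−Rᵀ)₁₃, (R−Rᵀ)₂₁) / (2 sinθ) = (-0.375368, +0.004706, -0.926864)
rvec = θ·k = (-0.278731, +0.003495, -0.688247)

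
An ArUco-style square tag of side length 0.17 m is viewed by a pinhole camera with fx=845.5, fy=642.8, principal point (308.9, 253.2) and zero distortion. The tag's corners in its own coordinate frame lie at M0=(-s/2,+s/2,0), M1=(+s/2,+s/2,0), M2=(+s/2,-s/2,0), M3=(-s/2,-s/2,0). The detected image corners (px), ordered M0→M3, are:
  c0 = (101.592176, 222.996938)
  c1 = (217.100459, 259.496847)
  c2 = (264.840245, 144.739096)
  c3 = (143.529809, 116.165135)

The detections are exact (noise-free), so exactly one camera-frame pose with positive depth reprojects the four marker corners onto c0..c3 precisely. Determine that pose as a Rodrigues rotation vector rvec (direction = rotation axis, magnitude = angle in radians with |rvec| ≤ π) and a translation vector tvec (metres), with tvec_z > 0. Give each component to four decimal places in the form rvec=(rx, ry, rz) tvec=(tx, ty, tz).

rvec=(0.0362, 0.4599, 0.3363) tvec=(-0.1448, -0.0990, 0.9440)

Intrinsics K: fx=845.5, fy=642.8, cx=308.9, cy=253.2
Marker side s = 0.17 m; corners in marker frame (Z=0):
  M0 = (-0.0850, +0.0850, 0)
  M1 = (+0.0850, +0.0850, 0)
  M2 = (+0.0850, -0.0850, 0)
  M3 = (-0.0850, -0.0850, 0)
Detected image corners:
  c0 = (101.592176, 222.996938) px
  c1 = (217.100459, 259.496847) px
  c2 = (264.840245, 144.739096) px
  c3 = (143.529809, 116.165135) px
Planar DLT: solve 8×8 A·h = b for H (H[2,2]=1):
  H  [+613.67761 -242.01397 +179.25555]
  H  [+107.08617 +672.38969 +185.76668]
  H  [-0.45487 +0.11599 +1.00000]
B = K⁻¹H; ‖b₁‖=1.059306, ‖b₂‖=1.059306; λ = 2/(‖b₁‖+‖b₂‖) = 0.944015, sign → tz>0 ⇒ λ=+0.944015
r₁ = λ·B[:,0] = (+0.84206,+0.32641,-0.42940); r₂ = λ·B[:,1] = (-0.31022,+0.94434,+0.10950)
r₃ = r₁×r₂ = (+0.44124,+0.04100,+0.89645); SVD([r₁ r₂ r₃]) → R = UVᵀ:
  R  [+0.84206 -0.31022 +0.44124]
  R  [+0.32641 +0.94434 +0.04100]
  R  [-0.42940 +0.10950 +0.89645]
t = (-0.14475, -0.09903, +0.94401) m
tr R = 2.682851; θ = arccos((tr R − 1)/2) = 0.570881 rad = 32.709°
axis k = ((R−Rᵀ)₃₂, (R−Rᵀ)₁₃, (R−Rᵀ)₂₁) / (2 sinθ) = (+0.063376, +0.805599, +0.589062)
rvec = θ·k = (+0.036180, +0.459901, +0.336284)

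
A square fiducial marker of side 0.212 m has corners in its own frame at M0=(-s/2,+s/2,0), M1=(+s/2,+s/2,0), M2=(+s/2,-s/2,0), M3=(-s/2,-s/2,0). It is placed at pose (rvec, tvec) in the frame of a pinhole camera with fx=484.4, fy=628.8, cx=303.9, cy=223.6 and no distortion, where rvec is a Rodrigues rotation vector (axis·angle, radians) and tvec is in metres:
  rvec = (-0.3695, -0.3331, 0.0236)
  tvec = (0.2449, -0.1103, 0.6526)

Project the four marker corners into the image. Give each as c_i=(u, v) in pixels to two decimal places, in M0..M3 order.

c0=(427.81, 201.74) c1=(564.85, 221.05) c2=(532.13, 49.55) c3=(407.61, 15.03)

Intrinsics K: fx=484.4, fy=628.8, cx=303.9, cy=223.6
Marker side s = 0.212 m; corners in marker frame (Z=0):
  M0 = (-0.1060, +0.1060, 0)
  M1 = (+0.1060, +0.1060, 0)
  M2 = (+0.1060, -0.1060, 0)
  M3 = (-0.1060, -0.1060, 0)
rvec = (-0.3695, -0.3331, 0.0236), |rvec| = θ = 0.49804 rad = 28.536°
Rodrigues: sinθ=0.47770, 1−cosθ=0.12148; R = I + sinθ·[k]× + (1−cosθ)·[k]×²:
    [+0.94539 +0.03764 -0.32377]
    [+0.08292 +0.93286 +0.35056]
    [+0.31523 -0.35826 +0.87879]
t = (0.2449, -0.1103, 0.6526) m
M0: Pc = R·M0+t = (+0.14868, -0.02021, +0.58121); u = 484.4·(+0.14868)/0.58121 + 303.9 = 427.8142, v = 628.8·(-0.02021)/0.58121 + 223.6 = 201.7399
M1: Pc = R·M1+t = (+0.34910, -0.00263, +0.64804); u = 484.4·(+0.34910)/0.64804 + 303.9 = 564.8484, v = 628.8·(-0.00263)/0.64804 + 223.6 = 221.0503
M2: Pc = R·M2+t = (+0.34112, -0.20039, +0.72399); u = 484.4·(+0.34112)/0.72399 + 303.9 = 532.1337, v = 628.8·(-0.20039)/0.72399 + 223.6 = 49.5535
M3: Pc = R·M3+t = (+0.14070, -0.21797, +0.65716); u = 484.4·(+0.14070)/0.65716 + 303.9 = 407.6105, v = 628.8·(-0.21797)/0.65716 + 223.6 = 15.0349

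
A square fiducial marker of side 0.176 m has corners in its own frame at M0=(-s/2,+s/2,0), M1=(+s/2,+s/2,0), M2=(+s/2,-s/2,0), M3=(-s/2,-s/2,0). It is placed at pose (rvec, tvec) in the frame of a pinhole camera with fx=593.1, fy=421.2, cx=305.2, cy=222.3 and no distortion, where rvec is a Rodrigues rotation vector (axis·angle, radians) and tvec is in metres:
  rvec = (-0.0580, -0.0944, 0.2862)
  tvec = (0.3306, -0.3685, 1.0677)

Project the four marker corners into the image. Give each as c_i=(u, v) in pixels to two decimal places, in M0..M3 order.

Intrinsics K: fx=593.1, fy=421.2, cx=305.2, cy=222.3
Marker side s = 0.176 m; corners in marker frame (Z=0):
  M0 = (-0.0880, +0.0880, 0)
  M1 = (+0.0880, +0.0880, 0)
  M2 = (+0.0880, -0.0880, 0)
  M3 = (-0.0880, -0.0880, 0)
rvec = (-0.0580, -0.0944, 0.2862), |rvec| = θ = 0.30690 rad = 17.584°
Rodrigues: sinθ=0.30210, 1−cosθ=0.04672; R = I + sinθ·[k]× + (1−cosθ)·[k]×²:
    [+0.95494 -0.27901 -0.10116]
    [+0.28444 +0.95770 +0.04369]
    [+0.08469 -0.07050 +0.99391]
t = (0.3306, -0.3685, 1.0677) m
M0: Pc = R·M0+t = (+0.22201, -0.30925, +1.05404); u = 593.1·(+0.22201)/1.05404 + 305.2 = 430.1239, v = 421.2·(-0.30925)/1.05404 + 222.3 = 98.7209
M1: Pc = R·M1+t = (+0.39008, -0.25919, +1.06895); u = 593.1·(+0.39008)/1.06895 + 305.2 = 521.6347, v = 421.2·(-0.25919)/1.06895 + 222.3 = 120.1702
M2: Pc = R·M2+t = (+0.43919, -0.42775, +1.08136); u = 593.1·(+0.43919)/1.08136 + 305.2 = 546.0850, v = 421.2·(-0.42775)/1.08136 + 222.3 = 55.6883
M3: Pc = R·M3+t = (+0.27112, -0.47781, +1.06645); u = 593.1·(+0.27112)/1.06645 + 305.2 = 455.9806, v = 421.2·(-0.47781)/1.06645 + 222.3 = 33.5872

c0=(430.12, 98.72) c1=(521.63, 120.17) c2=(546.08, 55.69) c3=(455.98, 33.59)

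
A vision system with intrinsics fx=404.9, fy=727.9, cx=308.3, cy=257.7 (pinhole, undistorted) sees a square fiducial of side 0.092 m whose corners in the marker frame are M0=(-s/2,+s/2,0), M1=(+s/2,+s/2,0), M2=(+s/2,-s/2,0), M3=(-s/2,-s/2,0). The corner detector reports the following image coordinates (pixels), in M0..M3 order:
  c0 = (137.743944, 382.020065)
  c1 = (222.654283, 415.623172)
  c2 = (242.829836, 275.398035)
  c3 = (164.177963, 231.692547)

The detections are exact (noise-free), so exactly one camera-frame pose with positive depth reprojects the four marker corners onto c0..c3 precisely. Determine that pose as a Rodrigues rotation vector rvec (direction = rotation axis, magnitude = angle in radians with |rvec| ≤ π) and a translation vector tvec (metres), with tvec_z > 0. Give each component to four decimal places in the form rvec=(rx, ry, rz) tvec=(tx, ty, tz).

Intrinsics K: fx=404.9, fy=727.9, cx=308.3, cy=257.7
Marker side s = 0.092 m; corners in marker frame (Z=0):
  M0 = (-0.0460, +0.0460, 0)
  M1 = (+0.0460, +0.0460, 0)
  M2 = (+0.0460, -0.0460, 0)
  M3 = (-0.0460, -0.0460, 0)
Detected image corners:
  c0 = (137.743944, 382.020065) px
  c1 = (222.654283, 415.623172) px
  c2 = (242.829836, 275.398035) px
  c3 = (164.177963, 231.692547) px
Planar DLT: solve 8×8 A·h = b for H (H[2,2]=1):
  H  [+1062.29000 -361.81834 +193.86714]
  H  [+717.87954 +1389.90068 +325.07647]
  H  [+0.90831 -0.57298 +1.00000]
B = K⁻¹H; ‖b₁‖=2.235920, ‖b₂‖=2.235920; λ = 2/(‖b₁‖+‖b₂‖) = 0.447243, sign → tz>0 ⇒ λ=+0.447243
r₁ = λ·B[:,0] = (+0.86406,+0.29727,+0.40624); r₂ = λ·B[:,1] = (-0.20453,+0.94472,-0.25626)
r₃ = r₁×r₂ = (-0.45996,+0.13834,+0.87710); SVD([r₁ r₂ r₃]) → R = UVᵀ:
  R  [+0.86406 -0.20453 -0.45996]
  R  [+0.29727 +0.94472 +0.13834]
  R  [+0.40624 -0.25626 +0.87710]
t = (-0.12640, +0.04140, +0.44724) m
tr R = 2.685882; θ = arccos((tr R − 1)/2) = 0.568070 rad = 32.548°
axis k = ((R−Rᵀ)₃₂, (R−Rᵀ)₁₃, (R−Rᵀ)₂₁) / (2 sinθ) = (-0.366721, -0.805005, +0.466351)
rvec = θ·k = (-0.208323, -0.457299, +0.264920)

rvec=(-0.2083, -0.4573, 0.2649) tvec=(-0.1264, 0.0414, 0.4472)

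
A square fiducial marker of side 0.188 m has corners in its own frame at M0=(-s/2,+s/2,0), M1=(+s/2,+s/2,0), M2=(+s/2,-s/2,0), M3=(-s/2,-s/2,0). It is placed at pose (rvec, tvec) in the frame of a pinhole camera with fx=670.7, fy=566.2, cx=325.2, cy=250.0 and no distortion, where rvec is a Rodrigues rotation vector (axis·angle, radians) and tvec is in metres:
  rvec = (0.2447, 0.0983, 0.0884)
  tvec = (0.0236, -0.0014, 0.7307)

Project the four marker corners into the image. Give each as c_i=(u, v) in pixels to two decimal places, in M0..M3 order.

c0=(257.72, 309.53) c1=(423.87, 324.99) c2=(443.97, 182.89) c3=(266.63, 169.65)

Intrinsics K: fx=670.7, fy=566.2, cx=325.2, cy=250.0
Marker side s = 0.188 m; corners in marker frame (Z=0):
  M0 = (-0.0940, +0.0940, 0)
  M1 = (+0.0940, +0.0940, 0)
  M2 = (+0.0940, -0.0940, 0)
  M3 = (-0.0940, -0.0940, 0)
rvec = (0.2447, 0.0983, 0.0884), |rvec| = θ = 0.27813 rad = 15.936°
Rodrigues: sinθ=0.27456, 1−cosθ=0.03843; R = I + sinθ·[k]× + (1−cosθ)·[k]×²:
    [+0.99132 -0.07532 +0.10778]
    [+0.09921 +0.96637 -0.23724]
    [-0.08629 +0.24587 +0.96545]
t = (0.0236, -0.0014, 0.7307) m
M0: Pc = R·M0+t = (-0.07666, +0.08011, +0.76192); u = 670.7·(-0.07666)/0.76192 + 325.2 = 257.7153, v = 566.2·(+0.08011)/0.76192 + 250.0 = 309.5333
M1: Pc = R·M1+t = (+0.10970, +0.09877, +0.74570); u = 670.7·(+0.10970)/0.74570 + 325.2 = 423.8704, v = 566.2·(+0.09877)/0.74570 + 250.0 = 324.9909
M2: Pc = R·M2+t = (+0.12386, -0.08291, +0.69948); u = 670.7·(+0.12386)/0.69948 + 325.2 = 443.9677, v = 566.2·(-0.08291)/0.69948 + 250.0 = 182.8852
M3: Pc = R·M3+t = (-0.06250, -0.10157, +0.71570); u = 670.7·(-0.06250)/0.71570 + 325.2 = 266.6257, v = 566.2·(-0.10157)/0.71570 + 250.0 = 169.6504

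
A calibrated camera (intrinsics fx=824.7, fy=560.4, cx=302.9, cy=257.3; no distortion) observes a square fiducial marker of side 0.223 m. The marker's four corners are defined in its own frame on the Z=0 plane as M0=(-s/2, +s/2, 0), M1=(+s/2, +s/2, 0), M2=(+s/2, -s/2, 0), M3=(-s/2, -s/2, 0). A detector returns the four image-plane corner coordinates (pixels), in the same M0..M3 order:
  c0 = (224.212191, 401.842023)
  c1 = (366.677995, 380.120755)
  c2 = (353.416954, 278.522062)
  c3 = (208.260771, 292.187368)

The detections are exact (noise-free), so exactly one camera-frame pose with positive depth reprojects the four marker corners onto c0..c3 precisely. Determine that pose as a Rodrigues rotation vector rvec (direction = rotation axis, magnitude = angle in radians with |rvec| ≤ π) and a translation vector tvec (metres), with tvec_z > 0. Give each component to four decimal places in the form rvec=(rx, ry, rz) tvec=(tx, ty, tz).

Intrinsics K: fx=824.7, fy=560.4, cx=302.9, cy=257.3
Marker side s = 0.223 m; corners in marker frame (Z=0):
  M0 = (-0.1115, +0.1115, 0)
  M1 = (+0.1115, +0.1115, 0)
  M2 = (+0.1115, -0.1115, 0)
  M3 = (-0.1115, -0.1115, 0)
Detected image corners:
  c0 = (224.212191, 401.842023) px
  c1 = (366.677995, 380.120755) px
  c2 = (353.416954, 278.522062) px
  c3 = (208.260771, 292.187368) px
Planar DLT: solve 8×8 A·h = b for H (H[2,2]=1):
  H  [+745.74013 +79.18994 +290.98830]
  H  [+38.95529 +489.30162 +338.10732]
  H  [+0.35011 +0.04833 +1.00000]
B = K⁻¹H; ‖b₁‖=0.855896, ‖b₂‖=0.855896; λ = 2/(‖b₁‖+‖b₂‖) = 1.168366, sign → tz>0 ⇒ λ=+1.168366
r₁ = λ·B[:,0] = (+0.90626,-0.10659,+0.40905); r₂ = λ·B[:,1] = (+0.09145,+0.99421,+0.05647)
r₃ = r₁×r₂ = (-0.41270,-0.01377,+0.91076); SVD([r₁ r₂ r₃]) → R = UVᵀ:
  R  [+0.90626 +0.09145 -0.41270]
  R  [-0.10659 +0.99421 -0.01377]
  R  [+0.40905 +0.05647 +0.91076]
t = (-0.01688, +0.16847, +1.16837) m
tr R = 2.811233; θ = arccos((tr R − 1)/2) = 0.437965 rad = 25.094°
axis k = ((R−Rᵀ)₃₂, (R−Rᵀ)₁₃, (R−Rᵀ)₂₁) / (2 sinθ) = (+0.082810, -0.968827, -0.233487)
rvec = θ·k = (+0.036268, -0.424313, -0.102259)

rvec=(0.0363, -0.4243, -0.1023) tvec=(-0.0169, 0.1685, 1.1684)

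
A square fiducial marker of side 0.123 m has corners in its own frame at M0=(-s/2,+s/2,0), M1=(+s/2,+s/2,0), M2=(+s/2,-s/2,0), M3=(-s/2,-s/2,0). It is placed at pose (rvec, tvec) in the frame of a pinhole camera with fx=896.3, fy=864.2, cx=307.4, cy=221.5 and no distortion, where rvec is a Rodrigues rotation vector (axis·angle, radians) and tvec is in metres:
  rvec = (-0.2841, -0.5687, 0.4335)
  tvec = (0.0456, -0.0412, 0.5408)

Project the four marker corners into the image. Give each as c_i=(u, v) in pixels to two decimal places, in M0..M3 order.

Intrinsics K: fx=896.3, fy=864.2, cx=307.4, cy=221.5
Marker side s = 0.123 m; corners in marker frame (Z=0):
  M0 = (-0.0615, +0.0615, 0)
  M1 = (+0.0615, +0.0615, 0)
  M2 = (+0.0615, -0.0615, 0)
  M3 = (-0.0615, -0.0615, 0)
rvec = (-0.2841, -0.5687, 0.4335), |rvec| = θ = 0.76945 rad = 44.086°
Rodrigues: sinθ=0.69574, 1−cosθ=0.28171; R = I + sinθ·[k]× + (1−cosθ)·[k]×²:
    [+0.75670 -0.31510 -0.57282]
    [+0.46885 +0.87218 +0.13958]
    [+0.45562 -0.37419 +0.80771]
t = (0.0456, -0.0412, 0.5408) m
M0: Pc = R·M0+t = (-0.02032, -0.01640, +0.48977); u = 896.3·(-0.02032)/0.48977 + 307.4 = 270.2219, v = 864.2·(-0.01640)/0.48977 + 221.5 = 192.5706
M1: Pc = R·M1+t = (+0.07276, +0.04127, +0.54581); u = 896.3·(+0.07276)/0.54581 + 307.4 = 426.8804, v = 864.2·(+0.04127)/0.54581 + 221.5 = 286.8496
M2: Pc = R·M2+t = (+0.11152, -0.06600, +0.59183); u = 896.3·(+0.11152)/0.59183 + 307.4 = 476.2840, v = 864.2·(-0.06600)/0.59183 + 221.5 = 125.1191
M3: Pc = R·M3+t = (+0.01844, -0.12367, +0.53579); u = 896.3·(+0.01844)/0.53579 + 307.4 = 338.2500, v = 864.2·(-0.12367)/0.53579 + 221.5 = 22.0225

c0=(270.22, 192.57) c1=(426.88, 286.85) c2=(476.28, 125.12) c3=(338.25, 22.02)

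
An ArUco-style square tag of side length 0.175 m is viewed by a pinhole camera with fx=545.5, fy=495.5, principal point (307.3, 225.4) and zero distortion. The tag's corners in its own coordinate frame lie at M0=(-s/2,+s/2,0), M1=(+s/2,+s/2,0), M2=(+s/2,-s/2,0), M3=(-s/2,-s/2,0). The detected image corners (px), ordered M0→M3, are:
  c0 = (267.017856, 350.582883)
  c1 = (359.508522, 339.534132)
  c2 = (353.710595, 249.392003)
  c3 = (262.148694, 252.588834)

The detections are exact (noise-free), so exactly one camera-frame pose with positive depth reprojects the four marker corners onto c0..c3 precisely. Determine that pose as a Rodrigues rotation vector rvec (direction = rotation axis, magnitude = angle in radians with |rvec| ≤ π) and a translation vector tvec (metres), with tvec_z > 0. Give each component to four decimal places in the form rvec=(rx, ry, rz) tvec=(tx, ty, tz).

rvec=(-0.0895, -0.4520, -0.0330) tvec=(0.0088, 0.1354, 0.9300)

Intrinsics K: fx=545.5, fy=495.5, cx=307.3, cy=225.4
Marker side s = 0.175 m; corners in marker frame (Z=0):
  M0 = (-0.0875, +0.0875, 0)
  M1 = (+0.0875, +0.0875, 0)
  M2 = (+0.0875, -0.0875, 0)
  M3 = (-0.0875, -0.0875, 0)
Detected image corners:
  c0 = (267.017856, 350.582883) px
  c1 = (359.508522, 339.534132) px
  c2 = (353.710595, 249.392003) px
  c3 = (262.148694, 252.588834) px
Planar DLT: solve 8×8 A·h = b for H (H[2,2]=1):
  H  [+671.99376 +4.20399 +312.47107]
  H  [+99.69843 +511.29349 +297.52825]
  H  [+0.47054 -0.08494 +1.00000]
B = K⁻¹H; ‖b₁‖=1.075314, ‖b₂‖=1.075314; λ = 2/(‖b₁‖+‖b₂‖) = 0.929961, sign → tz>0 ⇒ λ=+0.929961
r₁ = λ·B[:,0] = (+0.89910,-0.01194,+0.43759); r₂ = λ·B[:,1] = (+0.05167,+0.99554,-0.07899)
r₃ = r₁×r₂ = (-0.43469,+0.09363,+0.89570); SVD([r₁ r₂ r₃]) → R = UVᵀ:
  R  [+0.89910 +0.05167 -0.43469]
  R  [-0.01194 +0.99554 +0.09363]
  R  [+0.43759 -0.07899 +0.89570]
t = (+0.00882, +0.13537, +0.92996) m
tr R = 2.790332; θ = arccos((tr R − 1)/2) = 0.461993 rad = 26.470°
axis k = ((R−Rᵀ)₃₂, (R−Rᵀ)₁₃, (R−Rᵀ)₂₁) / (2 sinθ) = (-0.193640, -0.978475, -0.071351)
rvec = θ·k = (-0.089460, -0.452048, -0.032963)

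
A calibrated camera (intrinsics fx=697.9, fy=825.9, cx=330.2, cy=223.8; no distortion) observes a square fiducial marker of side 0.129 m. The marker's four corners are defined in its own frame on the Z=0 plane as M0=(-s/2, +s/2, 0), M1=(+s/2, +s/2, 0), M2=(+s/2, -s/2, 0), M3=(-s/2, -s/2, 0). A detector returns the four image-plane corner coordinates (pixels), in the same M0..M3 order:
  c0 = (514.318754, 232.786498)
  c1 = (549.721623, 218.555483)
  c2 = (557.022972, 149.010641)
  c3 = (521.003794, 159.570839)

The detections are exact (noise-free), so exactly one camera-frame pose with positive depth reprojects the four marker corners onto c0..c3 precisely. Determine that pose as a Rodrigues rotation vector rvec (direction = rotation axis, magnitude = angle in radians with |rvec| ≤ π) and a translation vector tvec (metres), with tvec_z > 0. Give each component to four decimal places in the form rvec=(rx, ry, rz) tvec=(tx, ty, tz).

rvec=(0.3135, -0.7127, -0.0967) tvec=(0.4236, -0.0583, 1.4366)

Intrinsics K: fx=697.9, fy=825.9, cx=330.2, cy=223.8
Marker side s = 0.129 m; corners in marker frame (Z=0):
  M0 = (-0.0645, +0.0645, 0)
  M1 = (+0.0645, +0.0645, 0)
  M2 = (+0.0645, -0.0645, 0)
  M3 = (-0.0645, -0.0645, 0)
Detected image corners:
  c0 = (514.318754, 232.786498) px
  c1 = (549.721623, 218.555483) px
  c2 = (557.022972, 149.010641) px
  c3 = (521.003794, 159.570839) px
Planar DLT: solve 8×8 A·h = b for H (H[2,2]=1):
  H  [+510.67605 +63.16600 +535.97031]
  H  [-13.31949 +594.59915 +190.31113]
  H  [+0.43674 +0.21931 +1.00000]
B = K⁻¹H; ‖b₁‖=0.696096, ‖b₂‖=0.696096; λ = 2/(‖b₁‖+‖b₂‖) = 1.436583, sign → tz>0 ⇒ λ=+1.436583
r₁ = λ·B[:,0] = (+0.75435,-0.19318,+0.62741); r₂ = λ·B[:,1] = (-0.01904,+0.94888,+0.31506)
r₃ = r₁×r₂ = (-0.65620,-0.24961,+0.71211); SVD([r₁ r₂ r₃]) → R = UVᵀ:
  R  [+0.75435 -0.01904 -0.65620]
  R  [-0.19318 +0.94888 -0.24961]
  R  [+0.62741 +0.31506 +0.71211]
t = (+0.42357, -0.05825, +1.43658) m
tr R = 2.415335; θ = arccos((tr R − 1)/2) = 0.784605 rad = 44.955°
axis k = ((R−Rᵀ)₃₂, (R−Rᵀ)₁₃, (R−Rᵀ)₂₁) / (2 sinθ) = (+0.399596, -0.908370, -0.123234)
rvec = θ·k = (+0.313525, -0.712712, -0.096690)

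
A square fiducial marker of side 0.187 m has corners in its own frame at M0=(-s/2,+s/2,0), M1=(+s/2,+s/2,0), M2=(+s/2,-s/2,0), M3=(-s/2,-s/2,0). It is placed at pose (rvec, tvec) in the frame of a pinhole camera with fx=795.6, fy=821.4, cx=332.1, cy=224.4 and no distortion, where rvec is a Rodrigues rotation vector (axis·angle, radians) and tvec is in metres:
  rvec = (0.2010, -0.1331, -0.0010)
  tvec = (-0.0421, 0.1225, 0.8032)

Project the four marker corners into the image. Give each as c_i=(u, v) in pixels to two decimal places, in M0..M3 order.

c0=(198.51, 443.02) c1=(379.24, 433.93) c2=(383.74, 254.85) c3=(194.44, 258.67)

Intrinsics K: fx=795.6, fy=821.4, cx=332.1, cy=224.4
Marker side s = 0.187 m; corners in marker frame (Z=0):
  M0 = (-0.0935, +0.0935, 0)
  M1 = (+0.0935, +0.0935, 0)
  M2 = (+0.0935, -0.0935, 0)
  M3 = (-0.0935, -0.0935, 0)
rvec = (0.2010, -0.1331, -0.0010), |rvec| = θ = 0.24108 rad = 13.813°
Rodrigues: sinθ=0.23875, 1−cosθ=0.02892; R = I + sinθ·[k]× + (1−cosθ)·[k]×²:
    [+0.99118 -0.01232 -0.13191]
    [-0.01430 +0.97990 -0.19899]
    [+0.13171 +0.19912 +0.97108]
t = (-0.0421, 0.1225, 0.8032) m
M0: Pc = R·M0+t = (-0.13593, +0.21546, +0.80950); u = 795.6·(-0.13593)/0.80950 + 332.1 = 198.5067, v = 821.4·(+0.21546)/0.80950 + 224.4 = 443.0241
M1: Pc = R·M1+t = (+0.04942, +0.21278, +0.83413); u = 795.6·(+0.04942)/0.83413 + 332.1 = 379.2405, v = 821.4·(+0.21278)/0.83413 + 224.4 = 433.9348
M2: Pc = R·M2+t = (+0.05173, +0.02954, +0.79690); u = 795.6·(+0.05173)/0.79690 + 332.1 = 383.7436, v = 821.4·(+0.02954)/0.79690 + 224.4 = 254.8508
M3: Pc = R·M3+t = (-0.13362, +0.03222, +0.77227); u = 795.6·(-0.13362)/0.77227 + 332.1 = 194.4390, v = 821.4·(+0.03222)/0.77227 + 224.4 = 258.6666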